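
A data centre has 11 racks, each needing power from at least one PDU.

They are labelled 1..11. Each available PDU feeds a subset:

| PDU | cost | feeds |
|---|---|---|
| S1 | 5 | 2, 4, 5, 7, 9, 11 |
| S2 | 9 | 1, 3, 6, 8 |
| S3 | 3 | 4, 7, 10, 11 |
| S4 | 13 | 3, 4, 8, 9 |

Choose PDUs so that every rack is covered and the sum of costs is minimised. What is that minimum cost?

S1, S2, S3 together cover every rack (S1 ∪ S2 ∪ S3 = {1, 2, 3, 4, 5, 6, 7, 8, 9, 10, 11}); total cost 5 + 9 + 3 = 17.
No covering selection has total cost below 17.

17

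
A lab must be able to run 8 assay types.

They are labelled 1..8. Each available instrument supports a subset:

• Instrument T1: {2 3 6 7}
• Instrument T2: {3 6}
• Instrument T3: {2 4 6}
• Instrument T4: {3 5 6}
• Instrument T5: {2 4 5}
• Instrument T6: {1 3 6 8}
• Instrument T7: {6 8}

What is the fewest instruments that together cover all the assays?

3

Take {T1, T5, T6}. Their union is {1, 2, 3, 4, 5, 6, 7, 8}, which is all 8 assays.
Only T6 contains 1, so T6 is forced; the remaining 4 assays need at least 2 more instruments (each remaining instrument adds at most 3) — so at least 3 instruments are needed, and 3 is optimal.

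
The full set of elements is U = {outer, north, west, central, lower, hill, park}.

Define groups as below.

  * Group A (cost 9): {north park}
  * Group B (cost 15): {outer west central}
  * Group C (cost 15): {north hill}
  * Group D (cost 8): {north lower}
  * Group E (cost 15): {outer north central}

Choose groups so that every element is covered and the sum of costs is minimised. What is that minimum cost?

A, B, C, D together cover every element (A ∪ B ∪ C ∪ D = {outer, north, west, central, lower, hill, park}); total cost 9 + 15 + 15 + 8 = 47.
No covering selection has total cost below 47.

47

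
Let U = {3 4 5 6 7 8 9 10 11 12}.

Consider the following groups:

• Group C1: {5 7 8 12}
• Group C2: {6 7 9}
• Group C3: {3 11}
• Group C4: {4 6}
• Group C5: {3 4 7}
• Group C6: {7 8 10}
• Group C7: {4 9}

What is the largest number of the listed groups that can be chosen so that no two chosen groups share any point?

C1, C3, C4 are pairwise disjoint (C1={5,7,8,12}; C3={3,11}; C4={4,6}).
Every remaining group overlaps one of these, and no 4 of the listed groups are pairwise disjoint, so 3 is the maximum.

3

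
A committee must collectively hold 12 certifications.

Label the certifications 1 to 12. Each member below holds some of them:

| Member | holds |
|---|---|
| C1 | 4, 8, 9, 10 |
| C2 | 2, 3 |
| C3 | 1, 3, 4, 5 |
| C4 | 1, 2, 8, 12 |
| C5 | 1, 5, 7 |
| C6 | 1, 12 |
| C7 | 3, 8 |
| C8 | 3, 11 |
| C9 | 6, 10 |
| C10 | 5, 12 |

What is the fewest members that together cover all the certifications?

5

C1 and C4 and C5 and C8 and C9 together: C1 ∪ C4 ∪ C5 ∪ C8 ∪ C9 = {1, 2, 3, 4, 5, 6, 7, 8, 9, 10, 11, 12} — every certification is covered.
No 4 of the 10 members cover everything (all 210 combinations miss at least one certification), so 5 is optimal.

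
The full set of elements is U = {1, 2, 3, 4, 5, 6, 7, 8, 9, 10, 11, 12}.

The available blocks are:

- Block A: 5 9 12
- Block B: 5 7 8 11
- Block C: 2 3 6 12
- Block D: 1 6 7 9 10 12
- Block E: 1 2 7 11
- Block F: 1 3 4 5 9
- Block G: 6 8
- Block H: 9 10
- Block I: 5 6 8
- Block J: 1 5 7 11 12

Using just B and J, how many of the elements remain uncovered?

6

Union of B, J = {1, 5, 7, 8, 11, 12}.
Not covered: 2, 3, 4, 6, 9, 10 — 6 elements.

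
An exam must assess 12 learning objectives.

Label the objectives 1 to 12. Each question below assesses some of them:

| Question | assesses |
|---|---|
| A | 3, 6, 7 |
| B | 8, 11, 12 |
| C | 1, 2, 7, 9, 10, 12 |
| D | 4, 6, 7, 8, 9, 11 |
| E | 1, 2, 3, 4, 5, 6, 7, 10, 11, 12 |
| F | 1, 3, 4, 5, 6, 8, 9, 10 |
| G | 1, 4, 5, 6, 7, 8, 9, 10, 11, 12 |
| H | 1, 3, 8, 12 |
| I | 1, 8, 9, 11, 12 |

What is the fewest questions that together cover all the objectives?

Take {D, E}. Their union is {1, 2, 3, 4, 5, 6, 7, 8, 9, 10, 11, 12}, which is all 12 objectives.
No single question has all 12 objectives (the largest, E, has 10), so 2 is optimal.

2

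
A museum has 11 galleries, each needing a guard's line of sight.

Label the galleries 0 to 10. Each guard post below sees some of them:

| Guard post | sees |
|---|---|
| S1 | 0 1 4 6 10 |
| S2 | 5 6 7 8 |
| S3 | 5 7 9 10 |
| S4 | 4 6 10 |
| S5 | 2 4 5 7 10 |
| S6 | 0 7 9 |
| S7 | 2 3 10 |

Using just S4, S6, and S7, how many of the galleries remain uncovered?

3

Union of S4, S6, S7 = {0, 2, 3, 4, 6, 7, 9, 10}.
Not covered: 1, 5, 8 — 3 galleries.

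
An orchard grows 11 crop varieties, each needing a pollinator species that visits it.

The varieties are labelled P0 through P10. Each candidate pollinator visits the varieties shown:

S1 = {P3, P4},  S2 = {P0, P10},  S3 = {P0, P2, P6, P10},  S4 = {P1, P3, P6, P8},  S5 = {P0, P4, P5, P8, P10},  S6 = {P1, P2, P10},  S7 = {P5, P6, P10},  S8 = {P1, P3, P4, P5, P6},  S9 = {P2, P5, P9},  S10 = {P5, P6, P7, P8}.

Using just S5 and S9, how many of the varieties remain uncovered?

Union of S5, S9 = {P0, P2, P4, P5, P8, P9, P10}.
Not covered: P1, P3, P6, P7 — 4 varieties.

4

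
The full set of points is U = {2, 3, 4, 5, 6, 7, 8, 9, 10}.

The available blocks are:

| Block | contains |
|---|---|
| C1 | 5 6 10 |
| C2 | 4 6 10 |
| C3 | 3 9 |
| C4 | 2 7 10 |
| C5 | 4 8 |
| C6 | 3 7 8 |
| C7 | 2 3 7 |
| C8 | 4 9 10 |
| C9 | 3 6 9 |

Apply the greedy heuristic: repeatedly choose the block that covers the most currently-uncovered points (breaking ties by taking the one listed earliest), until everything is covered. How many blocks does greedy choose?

4

Greedy: pick C1 (covers 3 new) → pick C6 (covers 3 new) → pick C8 (covers 2 new) → pick C4 (covers 1 new). Total picks: 4.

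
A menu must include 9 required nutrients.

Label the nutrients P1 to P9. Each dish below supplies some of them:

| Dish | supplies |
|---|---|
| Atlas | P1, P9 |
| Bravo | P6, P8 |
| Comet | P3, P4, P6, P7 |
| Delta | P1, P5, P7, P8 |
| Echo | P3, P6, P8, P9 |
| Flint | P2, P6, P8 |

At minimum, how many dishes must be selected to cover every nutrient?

4

Comet and Delta and Echo and Flint together: Comet ∪ Delta ∪ Echo ∪ Flint = {P1, P2, P3, P4, P5, P6, P7, P8, P9} — every nutrient is covered.
No 3 of the 6 dishes cover everything (all 20 combinations miss at least one nutrient), so 4 is optimal.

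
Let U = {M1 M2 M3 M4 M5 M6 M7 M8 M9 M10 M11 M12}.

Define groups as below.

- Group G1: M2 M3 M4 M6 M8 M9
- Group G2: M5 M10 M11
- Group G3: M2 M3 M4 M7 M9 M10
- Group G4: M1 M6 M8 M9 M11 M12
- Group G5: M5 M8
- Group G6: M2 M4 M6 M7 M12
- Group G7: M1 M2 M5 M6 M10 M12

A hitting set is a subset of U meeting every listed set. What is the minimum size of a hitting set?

Take H = {M5, M7, M9}. Each listed group contains at least one of these, so H is a hitting set of size 3.
No choice of 2 elements meets every group, so 3 is the minimum.

3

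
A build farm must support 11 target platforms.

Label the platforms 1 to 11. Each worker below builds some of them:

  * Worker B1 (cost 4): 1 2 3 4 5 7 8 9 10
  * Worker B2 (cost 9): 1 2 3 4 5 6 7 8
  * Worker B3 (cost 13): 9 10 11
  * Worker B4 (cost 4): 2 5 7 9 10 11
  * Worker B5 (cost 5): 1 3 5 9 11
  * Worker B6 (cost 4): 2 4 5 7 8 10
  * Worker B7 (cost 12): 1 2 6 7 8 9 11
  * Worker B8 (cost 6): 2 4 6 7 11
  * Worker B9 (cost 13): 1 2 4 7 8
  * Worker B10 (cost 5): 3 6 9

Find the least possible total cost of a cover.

10

B1, B8 together cover every platform (B1 ∪ B8 = {1, 2, 3, 4, 5, 6, 7, 8, 9, 10, 11}); total cost 4 + 6 = 10.
No covering selection has total cost below 10.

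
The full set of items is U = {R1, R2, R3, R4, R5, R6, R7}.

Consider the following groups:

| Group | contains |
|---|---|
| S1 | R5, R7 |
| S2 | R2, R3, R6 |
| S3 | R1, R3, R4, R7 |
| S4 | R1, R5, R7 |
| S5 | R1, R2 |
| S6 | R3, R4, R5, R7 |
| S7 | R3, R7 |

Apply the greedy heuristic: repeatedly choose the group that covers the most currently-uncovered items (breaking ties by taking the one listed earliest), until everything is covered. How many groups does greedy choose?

Greedy: pick S3 (covers 4 new) → pick S2 (covers 2 new) → pick S1 (covers 1 new). Total picks: 3.

3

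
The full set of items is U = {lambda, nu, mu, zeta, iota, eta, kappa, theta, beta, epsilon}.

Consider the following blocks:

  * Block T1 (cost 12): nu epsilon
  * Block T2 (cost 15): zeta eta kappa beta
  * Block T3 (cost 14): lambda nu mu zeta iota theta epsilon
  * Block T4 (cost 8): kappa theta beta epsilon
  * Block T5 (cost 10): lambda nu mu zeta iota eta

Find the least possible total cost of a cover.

18

T4, T5 together cover every item (T4 ∪ T5 = {lambda, nu, mu, zeta, iota, eta, kappa, theta, beta, epsilon}); total cost 8 + 10 = 18.
No covering selection has total cost below 18.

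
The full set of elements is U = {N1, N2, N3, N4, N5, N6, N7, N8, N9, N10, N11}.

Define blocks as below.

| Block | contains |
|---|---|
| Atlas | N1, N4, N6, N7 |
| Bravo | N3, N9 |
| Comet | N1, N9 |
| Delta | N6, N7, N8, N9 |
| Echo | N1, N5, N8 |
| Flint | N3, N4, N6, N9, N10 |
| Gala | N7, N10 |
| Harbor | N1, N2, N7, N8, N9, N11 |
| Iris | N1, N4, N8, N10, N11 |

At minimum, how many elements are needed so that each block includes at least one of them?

3

Take H = {N1, N9, N10}. Each listed block contains at least one of these, so H is a hitting set of size 3.
The blocks Bravo, Echo, Gala are pairwise disjoint, so any hitting set needs a separate element for each — at least 3. Hence 3 is optimal.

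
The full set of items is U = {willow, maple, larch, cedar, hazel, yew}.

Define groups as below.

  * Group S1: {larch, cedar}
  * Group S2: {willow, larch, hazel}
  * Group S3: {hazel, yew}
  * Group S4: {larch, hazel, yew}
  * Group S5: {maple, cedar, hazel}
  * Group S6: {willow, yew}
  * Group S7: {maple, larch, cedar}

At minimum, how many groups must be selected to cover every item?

3

S2, S4, and S7 cover everything between them: the union {willow, maple, larch, cedar, hazel, yew} is all of U.
No 2 of the 7 groups cover everything (all 21 combinations miss at least one item), so 3 is optimal.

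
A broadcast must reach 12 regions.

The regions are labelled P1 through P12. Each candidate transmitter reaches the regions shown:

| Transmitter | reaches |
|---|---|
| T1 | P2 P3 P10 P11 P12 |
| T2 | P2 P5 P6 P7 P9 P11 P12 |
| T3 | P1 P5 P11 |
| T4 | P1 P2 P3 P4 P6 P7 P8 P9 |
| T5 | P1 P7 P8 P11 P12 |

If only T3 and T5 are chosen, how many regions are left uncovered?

6

Union of T3, T5 = {P1, P5, P7, P8, P11, P12}.
Not covered: P2, P3, P4, P6, P9, P10 — 6 regions.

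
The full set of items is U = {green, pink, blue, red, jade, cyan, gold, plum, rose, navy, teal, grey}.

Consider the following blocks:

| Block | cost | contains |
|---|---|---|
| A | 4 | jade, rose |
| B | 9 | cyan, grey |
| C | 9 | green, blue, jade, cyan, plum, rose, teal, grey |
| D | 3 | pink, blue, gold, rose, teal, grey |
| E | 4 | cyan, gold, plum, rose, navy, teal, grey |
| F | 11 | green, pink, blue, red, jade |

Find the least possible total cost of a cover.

15

E, F together cover every item (E ∪ F = {green, pink, blue, red, jade, cyan, gold, plum, rose, navy, teal, grey}); total cost 4 + 11 = 15.
The greedy pick D, E, F costs 18; no covering selection beats 15.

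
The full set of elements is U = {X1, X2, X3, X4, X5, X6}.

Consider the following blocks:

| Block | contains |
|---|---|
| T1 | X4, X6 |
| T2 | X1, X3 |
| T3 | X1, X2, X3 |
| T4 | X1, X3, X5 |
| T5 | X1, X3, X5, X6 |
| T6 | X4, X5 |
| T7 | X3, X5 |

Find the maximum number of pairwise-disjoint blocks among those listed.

T1, T2 are pairwise disjoint (T1={X4,X6}; T2={X1,X3}).
Every remaining block overlaps one of these, and no 3 of the listed blocks are pairwise disjoint, so 2 is the maximum.

2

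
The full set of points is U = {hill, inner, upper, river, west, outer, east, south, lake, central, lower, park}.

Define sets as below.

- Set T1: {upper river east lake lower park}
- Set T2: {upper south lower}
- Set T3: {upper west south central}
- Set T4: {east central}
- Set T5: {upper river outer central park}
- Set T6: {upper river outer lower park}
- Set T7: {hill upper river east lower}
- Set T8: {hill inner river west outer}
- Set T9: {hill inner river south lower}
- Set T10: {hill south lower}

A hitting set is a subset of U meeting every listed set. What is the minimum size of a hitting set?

Take H = {outer, central, lower}. Each listed set contains at least one of these, so H is a hitting set of size 3.
The sets T2, T4, T8 are pairwise disjoint, so any hitting set needs a separate point for each — at least 3. Hence 3 is optimal.

3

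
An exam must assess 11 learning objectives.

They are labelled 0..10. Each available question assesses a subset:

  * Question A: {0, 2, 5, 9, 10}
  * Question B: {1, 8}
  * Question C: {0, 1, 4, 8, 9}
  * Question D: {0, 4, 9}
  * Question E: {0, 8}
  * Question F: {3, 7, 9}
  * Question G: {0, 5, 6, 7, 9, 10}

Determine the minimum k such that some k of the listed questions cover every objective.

4

A and C and F and G together: A ∪ C ∪ F ∪ G = {0, 1, 2, 3, 4, 5, 6, 7, 8, 9, 10} — every objective is covered.
No 3 of the 7 questions cover everything (all 35 combinations miss at least one objective), so 4 is optimal.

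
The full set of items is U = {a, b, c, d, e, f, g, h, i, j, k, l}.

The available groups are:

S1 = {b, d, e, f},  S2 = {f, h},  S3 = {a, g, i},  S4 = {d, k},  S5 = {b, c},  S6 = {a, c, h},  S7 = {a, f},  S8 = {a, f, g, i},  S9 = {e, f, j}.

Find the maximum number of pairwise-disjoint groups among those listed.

S3, S4, S5, S9 are pairwise disjoint (S3={a,g,i}; S4={d,k}; S5={b,c}; S9={e,f,j}).
Every remaining group overlaps one of these, and no 5 of the listed groups are pairwise disjoint, so 4 is the maximum.

4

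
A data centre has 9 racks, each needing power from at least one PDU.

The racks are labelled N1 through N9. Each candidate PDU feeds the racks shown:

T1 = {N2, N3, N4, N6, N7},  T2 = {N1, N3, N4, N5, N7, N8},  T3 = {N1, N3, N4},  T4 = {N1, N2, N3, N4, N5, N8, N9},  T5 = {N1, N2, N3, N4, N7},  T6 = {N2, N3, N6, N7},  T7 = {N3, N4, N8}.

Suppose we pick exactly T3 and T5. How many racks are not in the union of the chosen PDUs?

4

Union of T3, T5 = {N1, N2, N3, N4, N7}.
Not covered: N5, N6, N8, N9 — 4 racks.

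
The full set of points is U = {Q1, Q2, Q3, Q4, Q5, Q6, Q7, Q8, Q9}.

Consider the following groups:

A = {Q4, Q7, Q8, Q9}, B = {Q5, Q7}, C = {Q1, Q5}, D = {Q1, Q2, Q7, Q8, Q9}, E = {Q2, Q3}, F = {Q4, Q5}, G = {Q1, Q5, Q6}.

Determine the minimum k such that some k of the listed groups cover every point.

3

Take {A, E, G}. Their union is {Q1, Q2, Q3, Q4, Q5, Q6, Q7, Q8, Q9}, which is all 9 points.
Only E contains Q3, so E is forced; the remaining 7 points need at least 2 more groups (each remaining group adds at most 4) — so at least 3 groups are needed, and 3 is optimal.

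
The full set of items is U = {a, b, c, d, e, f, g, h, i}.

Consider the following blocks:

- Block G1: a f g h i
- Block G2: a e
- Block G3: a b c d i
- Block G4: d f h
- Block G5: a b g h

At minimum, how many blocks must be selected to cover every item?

G1, G2, and G3 cover everything between them: the union {a, b, c, d, e, f, g, h, i} is all of U.
Only G3 contains c, so G3 is forced; the remaining 4 items need at least 2 more blocks (each remaining block adds at most 3) — so at least 3 blocks are needed, and 3 is optimal.

3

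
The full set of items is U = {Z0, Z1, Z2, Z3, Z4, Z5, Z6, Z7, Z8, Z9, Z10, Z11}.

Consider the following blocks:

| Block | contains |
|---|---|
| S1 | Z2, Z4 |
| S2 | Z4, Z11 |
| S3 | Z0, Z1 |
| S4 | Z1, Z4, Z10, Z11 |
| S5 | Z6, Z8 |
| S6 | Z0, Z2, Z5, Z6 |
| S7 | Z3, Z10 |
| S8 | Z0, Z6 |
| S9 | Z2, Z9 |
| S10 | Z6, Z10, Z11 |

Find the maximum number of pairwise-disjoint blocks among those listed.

5

S2, S3, S5, S7, S9 are pairwise disjoint (S2={Z4,Z11}; S3={Z0,Z1}; S5={Z6,Z8}; S7={Z3,Z10}; S9={Z2,Z9}).
Every remaining block overlaps one of these, and no 6 of the listed blocks are pairwise disjoint, so 5 is the maximum.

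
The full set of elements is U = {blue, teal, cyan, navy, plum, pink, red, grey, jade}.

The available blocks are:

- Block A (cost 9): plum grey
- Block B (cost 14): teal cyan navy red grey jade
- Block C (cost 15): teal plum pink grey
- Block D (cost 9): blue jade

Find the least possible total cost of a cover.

B, C, D together cover every element (B ∪ C ∪ D = {blue, teal, cyan, navy, plum, pink, red, grey, jade}); total cost 14 + 15 + 9 = 38.
No covering selection has total cost below 38.

38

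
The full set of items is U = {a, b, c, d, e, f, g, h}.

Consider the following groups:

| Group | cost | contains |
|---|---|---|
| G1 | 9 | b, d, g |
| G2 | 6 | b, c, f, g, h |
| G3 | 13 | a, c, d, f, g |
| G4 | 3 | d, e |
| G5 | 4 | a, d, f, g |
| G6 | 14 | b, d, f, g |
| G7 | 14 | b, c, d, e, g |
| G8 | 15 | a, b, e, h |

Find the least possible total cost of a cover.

G2, G4, G5 together cover every item (G2 ∪ G4 ∪ G5 = {a, b, c, d, e, f, g, h}); total cost 6 + 3 + 4 = 13.
No covering selection has total cost below 13.

13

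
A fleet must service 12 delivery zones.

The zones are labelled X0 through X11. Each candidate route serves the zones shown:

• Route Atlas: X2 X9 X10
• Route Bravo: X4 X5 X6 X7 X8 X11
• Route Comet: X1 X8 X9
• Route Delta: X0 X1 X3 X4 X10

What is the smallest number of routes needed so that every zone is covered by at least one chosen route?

3

Take {Atlas, Bravo, Delta}. Their union is {X0, X1, X2, X3, X4, X5, X6, X7, X8, X9, X10, X11}, which is all 12 zones.
Only Delta contains X0, so Delta is forced; the remaining 7 zones need at least 2 more routes (each remaining route adds at most 5) — so at least 3 routes are needed, and 3 is optimal.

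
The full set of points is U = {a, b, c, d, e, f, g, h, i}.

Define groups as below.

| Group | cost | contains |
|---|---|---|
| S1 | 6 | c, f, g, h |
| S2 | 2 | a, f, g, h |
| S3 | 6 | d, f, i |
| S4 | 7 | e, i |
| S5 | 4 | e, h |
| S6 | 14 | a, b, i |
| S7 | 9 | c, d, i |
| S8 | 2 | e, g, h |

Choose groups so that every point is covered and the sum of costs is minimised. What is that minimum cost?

S2, S6, S7, S8 together cover every point (S2 ∪ S6 ∪ S7 ∪ S8 = {a, b, c, d, e, f, g, h, i}); total cost 2 + 14 + 9 + 2 = 27.
The greedy pick S2, S8, S3, S1, S6 costs 30; no covering selection beats 27.

27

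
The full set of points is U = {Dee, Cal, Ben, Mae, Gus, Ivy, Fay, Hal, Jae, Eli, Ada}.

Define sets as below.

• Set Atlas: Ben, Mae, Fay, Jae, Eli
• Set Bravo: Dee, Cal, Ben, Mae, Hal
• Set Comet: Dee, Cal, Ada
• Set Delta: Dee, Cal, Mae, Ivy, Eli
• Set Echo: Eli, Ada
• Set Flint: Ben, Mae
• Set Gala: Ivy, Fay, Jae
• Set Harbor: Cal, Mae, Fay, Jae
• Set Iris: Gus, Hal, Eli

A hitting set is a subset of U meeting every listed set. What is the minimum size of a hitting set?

4

The 4 points {Dee, Mae, Ivy, Eli} hit every set.
The sets Comet, Flint, Gala, Iris are pairwise disjoint, so any hitting set needs a separate point for each — at least 4. Hence 4 is optimal.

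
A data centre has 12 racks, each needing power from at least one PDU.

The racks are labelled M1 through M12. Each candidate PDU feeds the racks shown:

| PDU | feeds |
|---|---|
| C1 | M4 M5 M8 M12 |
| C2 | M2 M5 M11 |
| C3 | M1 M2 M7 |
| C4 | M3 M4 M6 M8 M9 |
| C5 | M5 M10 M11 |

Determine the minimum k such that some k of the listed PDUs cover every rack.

Take {C1, C3, C4, C5}. Their union is {M1, M2, M3, M4, M5, M6, M7, M8, M9, M10, M11, M12}, which is all 12 racks.
Only C4 contains M3, so C4 is forced; the remaining 7 racks need at least 3 more PDUs (each remaining PDU adds at most 3) — so at least 4 PDUs are needed, and 4 is optimal.

4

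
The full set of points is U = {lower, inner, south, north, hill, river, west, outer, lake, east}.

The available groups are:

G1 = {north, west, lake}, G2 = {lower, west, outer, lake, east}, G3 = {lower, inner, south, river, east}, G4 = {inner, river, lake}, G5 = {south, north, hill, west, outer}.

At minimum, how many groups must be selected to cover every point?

3

G1 and G3 and G5 together: G1 ∪ G3 ∪ G5 = {lower, inner, south, north, hill, river, west, outer, lake, east} — every point is covered.
Only G5 contains hill, so G5 is forced; the remaining 5 points need at least 2 more groups (each remaining group adds at most 4) — so at least 3 groups are needed, and 3 is optimal.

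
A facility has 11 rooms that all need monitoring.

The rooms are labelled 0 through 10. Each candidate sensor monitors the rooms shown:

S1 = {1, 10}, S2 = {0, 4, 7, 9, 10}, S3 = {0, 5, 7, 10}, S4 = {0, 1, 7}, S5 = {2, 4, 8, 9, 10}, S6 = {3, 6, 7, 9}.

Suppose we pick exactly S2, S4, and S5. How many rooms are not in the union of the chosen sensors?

Union of S2, S4, S5 = {0, 1, 2, 4, 7, 8, 9, 10}.
Not covered: 3, 5, 6 — 3 rooms.

3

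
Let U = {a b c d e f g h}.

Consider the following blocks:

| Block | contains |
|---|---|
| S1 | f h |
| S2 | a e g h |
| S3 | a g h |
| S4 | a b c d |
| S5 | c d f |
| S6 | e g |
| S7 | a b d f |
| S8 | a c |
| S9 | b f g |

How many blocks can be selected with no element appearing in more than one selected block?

S1, S6, S8 are pairwise disjoint (S1={f,h}; S6={e,g}; S8={a,c}).
Every remaining block overlaps one of these, and no 4 of the listed blocks are pairwise disjoint, so 3 is the maximum.

3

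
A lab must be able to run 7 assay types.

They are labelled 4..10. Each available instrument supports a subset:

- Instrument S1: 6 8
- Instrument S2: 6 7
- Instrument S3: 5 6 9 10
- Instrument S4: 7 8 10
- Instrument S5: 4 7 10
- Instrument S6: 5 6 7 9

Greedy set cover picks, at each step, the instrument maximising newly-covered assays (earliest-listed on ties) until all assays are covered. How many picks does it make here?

Greedy: pick S3 (covers 4 new) → pick S4 (covers 2 new) → pick S5 (covers 1 new). Total picks: 3.

3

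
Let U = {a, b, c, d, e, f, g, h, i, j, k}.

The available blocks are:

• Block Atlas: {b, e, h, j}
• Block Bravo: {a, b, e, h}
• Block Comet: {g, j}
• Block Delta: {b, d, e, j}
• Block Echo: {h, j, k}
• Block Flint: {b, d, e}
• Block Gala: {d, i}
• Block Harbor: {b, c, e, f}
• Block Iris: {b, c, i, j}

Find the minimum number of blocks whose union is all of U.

5

Bravo, Comet, Echo, Gala, and Harbor cover everything between them: the union {a, b, c, d, e, f, g, h, i, j, k} is all of U.
No 4 of the 9 blocks cover everything (all 126 combinations miss at least one point), so 5 is optimal.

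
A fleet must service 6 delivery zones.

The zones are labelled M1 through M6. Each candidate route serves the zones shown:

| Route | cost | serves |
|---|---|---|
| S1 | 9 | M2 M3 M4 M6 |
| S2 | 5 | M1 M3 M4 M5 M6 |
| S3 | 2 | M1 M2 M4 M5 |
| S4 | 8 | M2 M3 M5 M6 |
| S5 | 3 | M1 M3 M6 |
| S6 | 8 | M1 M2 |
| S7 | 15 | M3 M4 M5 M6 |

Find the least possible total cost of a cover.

S3, S5 together cover every zone (S3 ∪ S5 = {M1, M2, M3, M4, M5, M6}); total cost 2 + 3 = 5.
No covering selection has total cost below 5.

5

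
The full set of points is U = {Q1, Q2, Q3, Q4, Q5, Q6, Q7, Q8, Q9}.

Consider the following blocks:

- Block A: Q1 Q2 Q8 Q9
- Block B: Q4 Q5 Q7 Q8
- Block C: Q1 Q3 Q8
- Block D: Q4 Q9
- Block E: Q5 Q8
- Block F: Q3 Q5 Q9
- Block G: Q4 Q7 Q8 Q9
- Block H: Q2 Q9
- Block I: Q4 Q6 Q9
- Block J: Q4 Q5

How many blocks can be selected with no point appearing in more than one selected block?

C, H, J are pairwise disjoint (C={Q1,Q3,Q8}; H={Q2,Q9}; J={Q4,Q5}).
Every remaining block overlaps one of these, and no 4 of the listed blocks are pairwise disjoint, so 3 is the maximum.

3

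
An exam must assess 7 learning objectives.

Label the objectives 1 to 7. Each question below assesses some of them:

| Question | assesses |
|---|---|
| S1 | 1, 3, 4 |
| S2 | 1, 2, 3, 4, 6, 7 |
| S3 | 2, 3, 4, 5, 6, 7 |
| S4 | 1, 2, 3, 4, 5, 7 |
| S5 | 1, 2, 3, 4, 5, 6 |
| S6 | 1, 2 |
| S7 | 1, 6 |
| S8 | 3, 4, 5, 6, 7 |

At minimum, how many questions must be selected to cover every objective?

2

Take {S3, S5}. Their union is {1, 2, 3, 4, 5, 6, 7}, which is all 7 objectives.
No single question has all 7 objectives (the largest, S2, has 6), so 2 is optimal.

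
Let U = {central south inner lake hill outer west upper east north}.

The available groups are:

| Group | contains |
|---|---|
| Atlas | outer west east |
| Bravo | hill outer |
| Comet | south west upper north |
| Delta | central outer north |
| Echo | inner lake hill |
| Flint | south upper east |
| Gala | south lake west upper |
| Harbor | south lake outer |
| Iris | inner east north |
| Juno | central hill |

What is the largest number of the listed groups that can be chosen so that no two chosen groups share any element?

Harbor, Iris, Juno are pairwise disjoint (Harbor={south,lake,outer}; Iris={inner,east,north}; Juno={central,hill}).
Every remaining group overlaps one of these, and no 4 of the listed groups are pairwise disjoint, so 3 is the maximum.

3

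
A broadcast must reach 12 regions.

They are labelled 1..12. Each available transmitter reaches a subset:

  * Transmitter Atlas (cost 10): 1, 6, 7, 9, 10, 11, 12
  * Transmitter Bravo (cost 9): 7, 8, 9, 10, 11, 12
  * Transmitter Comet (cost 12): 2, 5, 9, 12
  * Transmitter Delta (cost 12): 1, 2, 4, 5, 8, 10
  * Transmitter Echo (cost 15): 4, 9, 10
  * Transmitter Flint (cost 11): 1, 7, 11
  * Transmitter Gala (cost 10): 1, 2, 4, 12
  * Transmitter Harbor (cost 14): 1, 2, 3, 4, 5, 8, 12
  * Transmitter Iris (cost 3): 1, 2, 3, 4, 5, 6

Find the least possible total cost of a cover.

Bravo, Iris together cover every region (Bravo ∪ Iris = {1, 2, 3, 4, 5, 6, 7, 8, 9, 10, 11, 12}); total cost 9 + 3 = 12.
No covering selection has total cost below 12.

12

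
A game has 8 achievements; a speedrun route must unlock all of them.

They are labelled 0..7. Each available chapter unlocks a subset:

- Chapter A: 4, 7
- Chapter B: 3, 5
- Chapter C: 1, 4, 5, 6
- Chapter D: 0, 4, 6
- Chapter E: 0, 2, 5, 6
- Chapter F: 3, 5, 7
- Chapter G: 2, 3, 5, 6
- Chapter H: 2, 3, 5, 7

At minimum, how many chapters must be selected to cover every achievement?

Take {C, E, H}. Their union is {0, 1, 2, 3, 4, 5, 6, 7}, which is all 8 achievements.
Only C contains 1, so C is forced; the remaining 4 achievements need at least 2 more chapters (each remaining chapter adds at most 3) — so at least 3 chapters are needed, and 3 is optimal.

3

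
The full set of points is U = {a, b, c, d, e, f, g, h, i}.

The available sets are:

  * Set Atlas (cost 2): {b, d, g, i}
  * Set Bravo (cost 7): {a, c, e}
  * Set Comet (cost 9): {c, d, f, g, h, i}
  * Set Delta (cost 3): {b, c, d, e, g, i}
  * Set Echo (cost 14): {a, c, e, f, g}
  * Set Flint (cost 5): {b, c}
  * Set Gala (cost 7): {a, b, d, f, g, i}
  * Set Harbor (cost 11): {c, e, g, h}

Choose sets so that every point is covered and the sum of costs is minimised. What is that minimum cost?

18

Gala, Harbor together cover every point (Gala ∪ Harbor = {a, b, c, d, e, f, g, h, i}); total cost 7 + 11 = 18.
The greedy pick Atlas, Delta, Gala, Comet costs 21; no covering selection beats 18.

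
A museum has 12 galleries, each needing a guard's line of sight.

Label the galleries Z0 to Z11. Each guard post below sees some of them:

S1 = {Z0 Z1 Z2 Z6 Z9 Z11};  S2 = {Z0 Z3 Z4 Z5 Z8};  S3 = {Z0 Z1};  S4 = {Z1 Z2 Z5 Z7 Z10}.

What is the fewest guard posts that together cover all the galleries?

3

Take {S1, S2, S4}. Their union is {Z0, Z1, Z2, Z3, Z4, Z5, Z6, Z7, Z8, Z9, Z10, Z11}, which is all 12 galleries.
Only S2 contains Z3, so S2 is forced; the remaining 7 galleries need at least 2 more guard posts (each remaining guard post adds at most 5) — so at least 3 guard posts are needed, and 3 is optimal.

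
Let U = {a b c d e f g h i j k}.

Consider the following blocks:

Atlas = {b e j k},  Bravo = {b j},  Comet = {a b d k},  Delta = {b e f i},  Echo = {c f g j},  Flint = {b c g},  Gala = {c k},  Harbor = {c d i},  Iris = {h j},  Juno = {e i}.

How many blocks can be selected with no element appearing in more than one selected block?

Flint, Iris, Juno are pairwise disjoint (Flint={b,c,g}; Iris={h,j}; Juno={e,i}).
Every remaining block overlaps one of these, and no 4 of the listed blocks are pairwise disjoint, so 3 is the maximum.

3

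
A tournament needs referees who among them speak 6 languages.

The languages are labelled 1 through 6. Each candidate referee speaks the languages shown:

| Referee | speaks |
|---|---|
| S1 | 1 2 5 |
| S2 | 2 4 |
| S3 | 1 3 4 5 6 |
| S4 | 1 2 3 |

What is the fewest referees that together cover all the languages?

Take {S1, S3}. Their union is {1, 2, 3, 4, 5, 6}, which is all 6 languages.
No single referee has all 6 languages (the largest, S3, has 5), so 2 is optimal.

2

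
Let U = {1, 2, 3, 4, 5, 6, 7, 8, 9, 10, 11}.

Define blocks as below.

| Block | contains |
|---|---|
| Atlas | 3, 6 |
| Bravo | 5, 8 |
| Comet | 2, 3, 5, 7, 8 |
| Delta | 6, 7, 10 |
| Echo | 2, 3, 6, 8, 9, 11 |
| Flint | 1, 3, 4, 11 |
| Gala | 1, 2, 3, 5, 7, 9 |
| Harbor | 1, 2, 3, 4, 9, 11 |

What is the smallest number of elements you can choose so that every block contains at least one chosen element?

3

H = {1, 6, 8} meets every block (each contains at least one member of H), and |H| = 3.
The blocks Bravo, Delta, Flint are pairwise disjoint, so any hitting set needs a separate element for each — at least 3. Hence 3 is optimal.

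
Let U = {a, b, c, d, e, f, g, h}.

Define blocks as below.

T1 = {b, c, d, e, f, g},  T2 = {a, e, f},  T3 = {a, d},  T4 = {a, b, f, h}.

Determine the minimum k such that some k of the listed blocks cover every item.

T1 and T4 together: T1 ∪ T4 = {a, b, c, d, e, f, g, h} — every item is covered.
No single block has all 8 items (the largest, T1, has 6), so 2 is optimal.

2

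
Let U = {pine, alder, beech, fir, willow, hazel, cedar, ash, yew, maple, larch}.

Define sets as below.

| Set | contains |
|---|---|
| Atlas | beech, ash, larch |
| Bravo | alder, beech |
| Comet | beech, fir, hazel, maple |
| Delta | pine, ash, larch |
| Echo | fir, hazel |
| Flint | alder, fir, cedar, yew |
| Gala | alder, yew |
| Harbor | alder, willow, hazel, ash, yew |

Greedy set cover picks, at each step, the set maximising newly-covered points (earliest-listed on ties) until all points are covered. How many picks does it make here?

4

Greedy: pick Harbor (covers 5 new) → pick Comet (covers 3 new) → pick Delta (covers 2 new) → pick Flint (covers 1 new). Total picks: 4.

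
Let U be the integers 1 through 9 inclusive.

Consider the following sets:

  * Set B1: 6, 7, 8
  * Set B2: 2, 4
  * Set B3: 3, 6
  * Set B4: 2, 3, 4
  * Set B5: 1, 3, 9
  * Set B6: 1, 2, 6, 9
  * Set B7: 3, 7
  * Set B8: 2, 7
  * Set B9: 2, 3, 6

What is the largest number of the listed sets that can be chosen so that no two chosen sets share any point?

B1, B2, B5 are pairwise disjoint (B1={6,7,8}; B2={2,4}; B5={1,3,9}).
Every remaining set overlaps one of these, and no 4 of the listed sets are pairwise disjoint, so 3 is the maximum.

3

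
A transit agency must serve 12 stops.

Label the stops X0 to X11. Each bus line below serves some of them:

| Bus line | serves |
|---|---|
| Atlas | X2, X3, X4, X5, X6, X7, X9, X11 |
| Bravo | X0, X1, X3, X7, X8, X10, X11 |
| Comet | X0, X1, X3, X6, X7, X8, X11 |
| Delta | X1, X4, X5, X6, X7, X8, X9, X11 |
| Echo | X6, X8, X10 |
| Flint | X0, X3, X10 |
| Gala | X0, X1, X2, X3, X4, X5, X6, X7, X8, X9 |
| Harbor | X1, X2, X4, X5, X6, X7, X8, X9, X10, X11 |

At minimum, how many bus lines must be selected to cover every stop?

Take {Flint, Harbor}. Their union is {X0, X1, X2, X3, X4, X5, X6, X7, X8, X9, X10, X11}, which is all 12 stops.
No single bus line has all 12 stops (the largest, Gala, has 10), so 2 is optimal.

2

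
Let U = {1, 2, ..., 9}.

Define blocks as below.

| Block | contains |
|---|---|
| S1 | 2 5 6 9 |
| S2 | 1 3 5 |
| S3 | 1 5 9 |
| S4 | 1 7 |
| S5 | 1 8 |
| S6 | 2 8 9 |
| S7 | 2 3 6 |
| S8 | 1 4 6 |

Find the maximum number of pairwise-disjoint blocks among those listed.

S6, S8 are pairwise disjoint (S6={2,8,9}; S8={1,4,6}).
Every remaining block overlaps one of these, and no 3 of the listed blocks are pairwise disjoint, so 2 is the maximum.

2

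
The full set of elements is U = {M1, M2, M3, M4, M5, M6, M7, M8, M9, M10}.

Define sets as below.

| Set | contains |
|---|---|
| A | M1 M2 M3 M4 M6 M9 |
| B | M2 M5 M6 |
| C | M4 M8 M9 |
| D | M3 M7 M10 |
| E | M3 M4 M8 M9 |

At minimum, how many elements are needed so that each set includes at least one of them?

H = {M4, M6, M7} meets every set (each contains at least one member of H), and |H| = 3.
The sets B, C, D are pairwise disjoint, so any hitting set needs a separate element for each — at least 3. Hence 3 is optimal.

3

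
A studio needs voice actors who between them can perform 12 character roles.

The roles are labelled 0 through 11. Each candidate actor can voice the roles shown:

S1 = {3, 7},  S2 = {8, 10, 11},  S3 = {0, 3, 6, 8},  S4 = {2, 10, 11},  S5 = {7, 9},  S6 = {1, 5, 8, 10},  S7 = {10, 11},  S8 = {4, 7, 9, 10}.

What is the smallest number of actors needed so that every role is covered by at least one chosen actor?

Take {S3, S4, S6, S8}. Their union is {0, 1, 2, 3, 4, 5, 6, 7, 8, 9, 10, 11}, which is all 12 roles.
Only S6 contains 1, so S6 is forced; the remaining 8 roles need at least 3 more actors (each remaining actor adds at most 3) — so at least 4 actors are needed, and 4 is optimal.

4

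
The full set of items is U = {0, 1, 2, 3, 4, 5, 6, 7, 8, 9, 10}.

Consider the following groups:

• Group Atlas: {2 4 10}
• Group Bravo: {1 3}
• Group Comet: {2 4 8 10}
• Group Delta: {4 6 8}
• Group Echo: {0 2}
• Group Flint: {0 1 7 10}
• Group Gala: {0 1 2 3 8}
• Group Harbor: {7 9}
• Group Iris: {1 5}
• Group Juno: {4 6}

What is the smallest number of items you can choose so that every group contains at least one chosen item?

4

Take H = {0, 1, 4, 7}. Each listed group contains at least one of these, so H is a hitting set of size 4.
The groups Bravo, Delta, Echo, Harbor are pairwise disjoint, so any hitting set needs a separate item for each — at least 4. Hence 4 is optimal.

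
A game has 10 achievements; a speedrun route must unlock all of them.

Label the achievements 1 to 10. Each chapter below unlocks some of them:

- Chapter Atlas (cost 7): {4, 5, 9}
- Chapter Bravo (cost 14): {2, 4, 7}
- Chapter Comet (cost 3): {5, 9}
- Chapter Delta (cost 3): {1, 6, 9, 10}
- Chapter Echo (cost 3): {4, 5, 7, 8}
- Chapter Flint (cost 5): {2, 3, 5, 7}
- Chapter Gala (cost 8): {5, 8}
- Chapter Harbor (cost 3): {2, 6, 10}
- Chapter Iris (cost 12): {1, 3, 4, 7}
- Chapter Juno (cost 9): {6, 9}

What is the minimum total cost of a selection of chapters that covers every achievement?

Delta, Echo, Flint together cover every achievement (Delta ∪ Echo ∪ Flint = {1, 2, 3, 4, 5, 6, 7, 8, 9, 10}); total cost 3 + 3 + 5 = 11.
No covering selection has total cost below 11.

11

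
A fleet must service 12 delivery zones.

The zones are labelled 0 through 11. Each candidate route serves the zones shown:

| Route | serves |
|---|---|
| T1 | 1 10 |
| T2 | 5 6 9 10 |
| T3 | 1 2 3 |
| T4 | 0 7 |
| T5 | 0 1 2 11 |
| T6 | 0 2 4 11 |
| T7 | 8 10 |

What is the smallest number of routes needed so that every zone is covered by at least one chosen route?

5

Take {T2, T3, T4, T6, T7}. Their union is {0, 1, 2, 3, 4, 5, 6, 7, 8, 9, 10, 11}, which is all 12 zones.
No 4 of the 7 routes cover everything (all 35 combinations miss at least one zone), so 5 is optimal.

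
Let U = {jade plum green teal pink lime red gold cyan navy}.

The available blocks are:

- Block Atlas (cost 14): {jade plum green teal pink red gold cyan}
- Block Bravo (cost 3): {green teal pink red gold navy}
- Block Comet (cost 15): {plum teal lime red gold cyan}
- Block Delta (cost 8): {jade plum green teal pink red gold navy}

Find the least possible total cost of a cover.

Comet, Delta together cover every item (Comet ∪ Delta = {jade, plum, green, teal, pink, lime, red, gold, cyan, navy}); total cost 15 + 8 = 23.
The greedy pick Bravo, Delta, Comet costs 26; no covering selection beats 23.

23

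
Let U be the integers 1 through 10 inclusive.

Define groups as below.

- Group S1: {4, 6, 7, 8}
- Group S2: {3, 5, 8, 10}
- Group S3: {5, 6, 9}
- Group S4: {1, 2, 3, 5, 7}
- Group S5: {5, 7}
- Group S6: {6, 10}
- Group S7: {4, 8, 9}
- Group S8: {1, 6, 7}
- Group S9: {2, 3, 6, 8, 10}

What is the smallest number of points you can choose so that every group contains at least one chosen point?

3

Take H = {7, 9, 10}. Each listed group contains at least one of these, so H is a hitting set of size 3.
The groups S5, S6, S7 are pairwise disjoint, so any hitting set needs a separate point for each — at least 3. Hence 3 is optimal.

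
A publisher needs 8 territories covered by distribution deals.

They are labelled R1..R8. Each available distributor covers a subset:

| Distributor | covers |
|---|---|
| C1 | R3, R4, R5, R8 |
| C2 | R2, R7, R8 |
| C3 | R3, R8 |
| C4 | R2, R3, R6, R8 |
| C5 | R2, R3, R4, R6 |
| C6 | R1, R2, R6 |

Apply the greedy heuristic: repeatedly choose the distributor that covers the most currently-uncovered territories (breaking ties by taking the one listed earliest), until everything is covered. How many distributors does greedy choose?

Greedy: pick C1 (covers 4 new) → pick C6 (covers 3 new) → pick C2 (covers 1 new). Total picks: 3.

3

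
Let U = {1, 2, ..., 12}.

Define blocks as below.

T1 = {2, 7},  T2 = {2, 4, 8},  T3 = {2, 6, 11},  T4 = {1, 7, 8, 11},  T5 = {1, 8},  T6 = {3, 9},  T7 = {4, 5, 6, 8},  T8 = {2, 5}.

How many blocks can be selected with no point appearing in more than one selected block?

T5, T6, T8 are pairwise disjoint (T5={1,8}; T6={3,9}; T8={2,5}).
Every remaining block overlaps one of these, and no 4 of the listed blocks are pairwise disjoint, so 3 is the maximum.

3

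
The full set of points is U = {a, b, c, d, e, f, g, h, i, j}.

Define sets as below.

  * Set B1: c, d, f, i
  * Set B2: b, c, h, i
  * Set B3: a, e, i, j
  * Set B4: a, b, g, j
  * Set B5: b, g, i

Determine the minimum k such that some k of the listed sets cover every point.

4

B1, B2, B3, and B5 cover everything between them: the union {a, b, c, d, e, f, g, h, i, j} is all of U.
No 3 of the 5 sets cover everything (all 10 combinations miss at least one point), so 4 is optimal.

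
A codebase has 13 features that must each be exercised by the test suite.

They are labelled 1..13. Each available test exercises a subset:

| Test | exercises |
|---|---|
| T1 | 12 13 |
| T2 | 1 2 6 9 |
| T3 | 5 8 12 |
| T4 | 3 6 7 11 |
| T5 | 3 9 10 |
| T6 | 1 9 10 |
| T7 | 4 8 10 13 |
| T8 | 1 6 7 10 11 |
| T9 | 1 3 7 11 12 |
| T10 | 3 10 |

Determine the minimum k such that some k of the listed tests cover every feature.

Take {T2, T3, T4, T7}. Their union is {1, 2, 3, 4, 5, 6, 7, 8, 9, 10, 11, 12, 13}, which is all 13 features.
Only T2 contains 2, so T2 is forced; the remaining 9 features need at least 3 more tests (each remaining test adds at most 4) — so at least 4 tests are needed, and 4 is optimal.

4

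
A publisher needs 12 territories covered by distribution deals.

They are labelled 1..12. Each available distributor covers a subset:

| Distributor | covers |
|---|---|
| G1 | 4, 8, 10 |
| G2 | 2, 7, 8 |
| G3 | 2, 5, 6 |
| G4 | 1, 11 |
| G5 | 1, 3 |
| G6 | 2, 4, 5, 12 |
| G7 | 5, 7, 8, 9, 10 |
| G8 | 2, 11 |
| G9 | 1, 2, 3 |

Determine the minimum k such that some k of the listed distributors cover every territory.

5

Take {G3, G4, G6, G7, G9}. Their union is {1, 2, 3, 4, 5, 6, 7, 8, 9, 10, 11, 12}, which is all 12 territories.
No 4 of the 9 distributors cover everything (all 126 combinations miss at least one territory), so 5 is optimal.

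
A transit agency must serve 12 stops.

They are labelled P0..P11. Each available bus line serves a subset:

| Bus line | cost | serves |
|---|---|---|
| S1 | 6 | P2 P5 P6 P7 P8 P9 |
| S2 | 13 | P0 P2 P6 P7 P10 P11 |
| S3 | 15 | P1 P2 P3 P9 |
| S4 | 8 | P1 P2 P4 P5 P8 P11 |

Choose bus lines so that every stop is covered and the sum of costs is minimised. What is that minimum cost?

36

S2, S3, S4 together cover every stop (S2 ∪ S3 ∪ S4 = {P0, P1, P2, P3, P4, P5, P6, P7, P8, P9, P10, P11}); total cost 13 + 15 + 8 = 36.
The greedy pick S1, S4, S2, S3 costs 42; no covering selection beats 36.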